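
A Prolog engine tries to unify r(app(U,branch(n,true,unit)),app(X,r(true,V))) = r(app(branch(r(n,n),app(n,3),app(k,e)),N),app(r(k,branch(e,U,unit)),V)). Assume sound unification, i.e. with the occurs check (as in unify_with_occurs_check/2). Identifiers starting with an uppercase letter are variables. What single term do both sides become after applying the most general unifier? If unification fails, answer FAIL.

Decompose r/2: app(U,branch(n,true,unit)) = app(branch(r(n,n),app(n,3),app(k,e)),N),  app(X,r(true,V)) = app(r(k,branch(e,U,unit)),V).
Decompose app/2: U = branch(r(n,n),app(n,3),app(k,e)),  branch(n,true,unit) = N.
Bind U := branch(r(n,n),app(n,3),app(k,e)); substituting into the one remaining equation that mentions U gives: app(X,r(true,V)) = app(r(k,branch(e,branch(r(n,n),app(n,3),app(k,e)),unit)),V).
Bind N := branch(n,true,unit); no other remaining equation mentions N.
Decompose app/2: X = r(k,branch(e,branch(r(n,n),app(n,3),app(k,e)),unit)),  r(true,V) = V.
Bind X := r(k,branch(e,branch(r(n,n),app(n,3),app(k,e)),unit)); no other remaining equation mentions X.
Occurs check fails: V occurs in r(true,V); the equation V = r(true,V) has no finite solution.

FAIL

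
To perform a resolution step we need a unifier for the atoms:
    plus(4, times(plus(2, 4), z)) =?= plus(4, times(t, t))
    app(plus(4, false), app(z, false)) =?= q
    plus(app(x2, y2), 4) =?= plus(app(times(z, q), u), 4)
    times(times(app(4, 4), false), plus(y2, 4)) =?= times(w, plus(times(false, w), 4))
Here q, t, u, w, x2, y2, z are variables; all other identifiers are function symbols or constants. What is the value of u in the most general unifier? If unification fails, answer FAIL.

times(false, times(app(4, 4), false))

Decompose plus/2: 4 =?= 4,  times(plus(2, 4), z) =?= times(t, t).
Delete trivial equation 4 =?= 4.
Decompose times/2: plus(2, 4) =?= t,  z =?= t.
Bind t := plus(2, 4); substituting into the one remaining equation that mentions t gives: z =?= plus(2, 4).
Bind z := plus(2, 4); substituting into the 2 remaining equations that mention z gives: app(plus(4, false), app(plus(2, 4), false)) =?= q,  plus(app(x2, y2), 4) =?= plus(app(times(plus(2, 4), q), u), 4).
Bind q := app(plus(4, false), app(plus(2, 4), false)); substituting into the one remaining equation that mentions q gives: plus(app(x2, y2), 4) =?= plus(app(times(plus(2, 4), app(plus(4, false), app(plus(2, 4), false))), u), 4).
Decompose plus/2: app(x2, y2) =?= app(times(plus(2, 4), app(plus(4, false), app(plus(2, 4), false))), u),  4 =?= 4.
Decompose app/2: x2 =?= times(plus(2, 4), app(plus(4, false), app(plus(2, 4), false))),  y2 =?= u.
Bind x2 := times(plus(2, 4), app(plus(4, false), app(plus(2, 4), false))); no other remaining equation mentions x2.
Bind y2 := u; substituting into the one remaining equation that mentions y2 gives: times(times(app(4, 4), false), plus(u, 4)) =?= times(w, plus(times(false, w), 4)).
Delete trivial equation 4 =?= 4.
Decompose times/2: times(app(4, 4), false) =?= w,  plus(u, 4) =?= plus(times(false, w), 4).
Bind w := times(app(4, 4), false); substituting into the remaining equation gives: plus(u, 4) =?= plus(times(false, times(app(4, 4), false)), 4).
Decompose plus/2: u =?= times(false, times(app(4, 4), false)),  4 =?= 4.
Bind u := times(false, times(app(4, 4), false)); no other remaining equation mentions u. Substituting into the earlier binding gives y2 := times(false, times(app(4, 4), false)).
Delete trivial equation 4 =?= 4.
MGU = { t -> plus(2, 4), z -> plus(2, 4), q -> app(plus(4, false), app(plus(2, 4), false)), x2 -> times(plus(2, 4), app(plus(4, false), app(plus(2, 4), false))), y2 -> times(false, times(app(4, 4), false)), w -> times(app(4, 4), false), u -> times(false, times(app(4, 4), false)) }, so u -> times(false, times(app(4, 4), false)).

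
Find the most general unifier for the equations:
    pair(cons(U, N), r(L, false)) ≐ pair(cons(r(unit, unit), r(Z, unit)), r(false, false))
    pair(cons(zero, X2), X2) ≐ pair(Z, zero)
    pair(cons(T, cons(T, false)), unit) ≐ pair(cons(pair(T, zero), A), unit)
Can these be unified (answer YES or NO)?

Decompose pair/2: cons(U, N) ≐ cons(r(unit, unit), r(Z, unit)),  r(L, false) ≐ r(false, false).
Decompose cons/2: U ≐ r(unit, unit),  N ≐ r(Z, unit).
Bind U := r(unit, unit); no other remaining equation mentions U.
Bind N := r(Z, unit); no other remaining equation mentions N.
Decompose r/2: L ≐ false,  false ≐ false.
Bind L := false; no other remaining equation mentions L.
Delete trivial equation false ≐ false.
Decompose pair/2: cons(zero, X2) ≐ Z,  X2 ≐ zero.
Bind Z := cons(zero, X2); no other remaining equation mentions Z. Substituting into the earlier binding gives N := r(cons(zero, X2), unit).
Bind X2 := zero; no other remaining equation mentions X2. Substituting into the earlier bindings gives N := r(cons(zero, zero), unit), Z := cons(zero, zero).
Decompose pair/2: cons(T, cons(T, false)) ≐ cons(pair(T, zero), A),  unit ≐ unit.
Decompose cons/2: T ≐ pair(T, zero),  cons(T, false) ≐ A.
Occurs check fails: T occurs in pair(T, zero); the equation T ≐ pair(T, zero) has no finite solution.

NO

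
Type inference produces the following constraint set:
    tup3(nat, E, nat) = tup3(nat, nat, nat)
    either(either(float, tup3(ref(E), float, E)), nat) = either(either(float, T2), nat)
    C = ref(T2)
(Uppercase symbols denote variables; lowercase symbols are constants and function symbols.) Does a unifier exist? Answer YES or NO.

YES

Decompose tup3/3: nat = nat,  E = nat,  nat = nat.
Delete trivial equation nat = nat.
Bind E := nat; substituting into the one remaining equation that mentions E gives: either(either(float, tup3(ref(nat), float, nat)), nat) = either(either(float, T2), nat).
Delete trivial equation nat = nat.
Decompose either/2: either(float, tup3(ref(nat), float, nat)) = either(float, T2),  nat = nat.
Decompose either/2: float = float,  tup3(ref(nat), float, nat) = T2.
Delete trivial equation float = float.
Bind T2 := tup3(ref(nat), float, nat); substituting into the one remaining equation that mentions T2 gives: C = ref(tup3(ref(nat), float, nat)).
Delete trivial equation nat = nat.
Bind C := ref(tup3(ref(nat), float, nat)).
No equations remain and no clash or occurs-check failure arose, so a unifier exists.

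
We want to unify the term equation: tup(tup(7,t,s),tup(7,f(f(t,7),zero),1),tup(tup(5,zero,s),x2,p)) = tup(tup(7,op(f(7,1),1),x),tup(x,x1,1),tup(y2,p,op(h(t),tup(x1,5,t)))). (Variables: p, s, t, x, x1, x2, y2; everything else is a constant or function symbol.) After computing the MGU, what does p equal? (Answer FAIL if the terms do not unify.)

op(h(op(f(7,1),1)),tup(f(f(op(f(7,1),1),7),zero),5,op(f(7,1),1)))

Decompose tup/3: tup(7,t,s) = tup(7,op(f(7,1),1),x),  tup(7,f(f(t,7),zero),1) = tup(x,x1,1),  tup(tup(5,zero,s),x2,p) = tup(y2,p,op(h(t),tup(x1,5,t))).
Decompose tup/3: 7 = 7,  t = op(f(7,1),1),  s = x.
Delete trivial equation 7 = 7.
Bind t := op(f(7,1),1); substituting into the 2 remaining equations that mention t gives: tup(7,f(f(op(f(7,1),1),7),zero),1) = tup(x,x1,1),  tup(tup(5,zero,s),x2,p) = tup(y2,p,op(h(op(f(7,1),1)),tup(x1,5,op(f(7,1),1)))).
Bind s := x; substituting into the one remaining equation that mentions s gives: tup(tup(5,zero,x),x2,p) = tup(y2,p,op(h(op(f(7,1),1)),tup(x1,5,op(f(7,1),1)))).
Decompose tup/3: 7 = x,  f(f(op(f(7,1),1),7),zero) = x1,  1 = 1.
Bind x := 7; substituting into the one remaining equation that mentions x gives: tup(tup(5,zero,7),x2,p) = tup(y2,p,op(h(op(f(7,1),1)),tup(x1,5,op(f(7,1),1)))). Substituting into the earlier binding gives s := 7.
Bind x1 := f(f(op(f(7,1),1),7),zero); substituting into the one remaining equation that mentions x1 gives: tup(tup(5,zero,7),x2,p) = tup(y2,p,op(h(op(f(7,1),1)),tup(f(f(op(f(7,1),1),7),zero),5,op(f(7,1),1)))).
Delete trivial equation 1 = 1.
Decompose tup/3: tup(5,zero,7) = y2,  x2 = p,  p = op(h(op(f(7,1),1)),tup(f(f(op(f(7,1),1),7),zero),5,op(f(7,1),1))).
Bind y2 := tup(5,zero,7); no other remaining equation mentions y2.
Bind x2 := p; no other remaining equation mentions x2.
Bind p := op(h(op(f(7,1),1)),tup(f(f(op(f(7,1),1),7),zero),5,op(f(7,1),1))). Substituting into the earlier binding gives x2 := op(h(op(f(7,1),1)),tup(f(f(op(f(7,1),1),7),zero),5,op(f(7,1),1))).
MGU = { t -> op(f(7,1),1), s -> 7, x -> 7, x1 -> f(f(op(f(7,1),1),7),zero), y2 -> tup(5,zero,7), x2 -> op(h(op(f(7,1),1)),tup(f(f(op(f(7,1),1),7),zero),5,op(f(7,1),1))), p -> op(h(op(f(7,1),1)),tup(f(f(op(f(7,1),1),7),zero),5,op(f(7,1),1))) }, so p -> op(h(op(f(7,1),1)),tup(f(f(op(f(7,1),1),7),zero),5,op(f(7,1),1))).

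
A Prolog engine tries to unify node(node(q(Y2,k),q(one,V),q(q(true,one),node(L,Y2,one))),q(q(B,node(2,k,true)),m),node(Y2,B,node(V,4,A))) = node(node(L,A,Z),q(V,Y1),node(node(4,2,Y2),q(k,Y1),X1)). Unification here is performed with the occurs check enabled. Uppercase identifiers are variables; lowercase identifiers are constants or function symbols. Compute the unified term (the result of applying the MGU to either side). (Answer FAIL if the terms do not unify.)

Decompose node/3: node(q(Y2,k),q(one,V),q(q(true,one),node(L,Y2,one))) = node(L,A,Z),  q(q(B,node(2,k,true)),m) = q(V,Y1),  node(Y2,B,node(V,4,A)) = node(node(4,2,Y2),q(k,Y1),X1).
Decompose node/3: q(Y2,k) = L,  q(one,V) = A,  q(q(true,one),node(L,Y2,one)) = Z.
Bind L := q(Y2,k); substituting into the one remaining equation that mentions L gives: q(q(true,one),node(q(Y2,k),Y2,one)) = Z.
Bind A := q(one,V); substituting into the one remaining equation that mentions A gives: node(Y2,B,node(V,4,q(one,V))) = node(node(4,2,Y2),q(k,Y1),X1).
Bind Z := q(q(true,one),node(q(Y2,k),Y2,one)); no other remaining equation mentions Z.
Decompose q/2: q(B,node(2,k,true)) = V,  m = Y1.
Bind V := q(B,node(2,k,true)); substituting into the one remaining equation that mentions V gives: node(Y2,B,node(q(B,node(2,k,true)),4,q(one,q(B,node(2,k,true))))) = node(node(4,2,Y2),q(k,Y1),X1). Substituting into the earlier binding gives A := q(one,q(B,node(2,k,true))).
Bind Y1 := m; substituting into the remaining equation gives: node(Y2,B,node(q(B,node(2,k,true)),4,q(one,q(B,node(2,k,true))))) = node(node(4,2,Y2),q(k,m),X1).
Decompose node/3: Y2 = node(4,2,Y2),  B = q(k,m),  node(q(B,node(2,k,true)),4,q(one,q(B,node(2,k,true)))) = X1.
Occurs check fails: Y2 occurs in node(4,2,Y2); the equation Y2 = node(4,2,Y2) has no finite solution.

FAIL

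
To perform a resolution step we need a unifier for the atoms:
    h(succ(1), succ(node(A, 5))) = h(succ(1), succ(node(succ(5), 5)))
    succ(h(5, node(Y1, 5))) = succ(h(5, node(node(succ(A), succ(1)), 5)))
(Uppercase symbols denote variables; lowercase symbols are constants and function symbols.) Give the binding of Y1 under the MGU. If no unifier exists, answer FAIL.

node(succ(succ(5)), succ(1))

Decompose h/2: succ(1) = succ(1),  succ(node(A, 5)) = succ(node(succ(5), 5)).
Delete trivial equation succ(1) = succ(1).
Decompose succ/1: node(A, 5) = node(succ(5), 5).
Decompose node/2: A = succ(5),  5 = 5.
Bind A := succ(5); substituting into the one remaining equation that mentions A gives: succ(h(5, node(Y1, 5))) = succ(h(5, node(node(succ(succ(5)), succ(1)), 5))).
Delete trivial equation 5 = 5.
Decompose succ/1: h(5, node(Y1, 5)) = h(5, node(node(succ(succ(5)), succ(1)), 5)).
Decompose h/2: 5 = 5,  node(Y1, 5) = node(node(succ(succ(5)), succ(1)), 5).
Delete trivial equation 5 = 5.
Decompose node/2: Y1 = node(succ(succ(5)), succ(1)),  5 = 5.
Bind Y1 := node(succ(succ(5)), succ(1)); no other remaining equation mentions Y1.
Delete trivial equation 5 = 5.
MGU = { A ↦ succ(5), Y1 ↦ node(succ(succ(5)), succ(1)) }, so Y1 ↦ node(succ(succ(5)), succ(1)).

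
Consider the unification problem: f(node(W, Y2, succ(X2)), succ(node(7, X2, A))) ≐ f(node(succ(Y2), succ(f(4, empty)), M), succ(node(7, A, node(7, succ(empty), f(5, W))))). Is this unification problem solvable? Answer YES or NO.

Decompose f/2: node(W, Y2, succ(X2)) ≐ node(succ(Y2), succ(f(4, empty)), M),  succ(node(7, X2, A)) ≐ succ(node(7, A, node(7, succ(empty), f(5, W)))).
Decompose node/3: W ≐ succ(Y2),  Y2 ≐ succ(f(4, empty)),  succ(X2) ≐ M.
Bind W := succ(Y2); substituting into the one remaining equation that mentions W gives: succ(node(7, X2, A)) ≐ succ(node(7, A, node(7, succ(empty), f(5, succ(Y2))))).
Bind Y2 := succ(f(4, empty)); substituting into the one remaining equation that mentions Y2 gives: succ(node(7, X2, A)) ≐ succ(node(7, A, node(7, succ(empty), f(5, succ(succ(f(4, empty))))))). Substituting into the earlier binding gives W := succ(succ(f(4, empty))).
Bind M := succ(X2); no other remaining equation mentions M.
Decompose succ/1: node(7, X2, A) ≐ node(7, A, node(7, succ(empty), f(5, succ(succ(f(4, empty)))))).
Decompose node/3: 7 ≐ 7,  X2 ≐ A,  A ≐ node(7, succ(empty), f(5, succ(succ(f(4, empty))))).
Delete trivial equation 7 ≐ 7.
Bind X2 := A; no other remaining equation mentions X2. Substituting into the earlier binding gives M := succ(A).
Bind A := node(7, succ(empty), f(5, succ(succ(f(4, empty))))). Substituting into the earlier bindings gives M := succ(node(7, succ(empty), f(5, succ(succ(f(4, empty)))))), X2 := node(7, succ(empty), f(5, succ(succ(f(4, empty))))).
No equations remain and no clash or occurs-check failure arose, so a unifier exists.

YES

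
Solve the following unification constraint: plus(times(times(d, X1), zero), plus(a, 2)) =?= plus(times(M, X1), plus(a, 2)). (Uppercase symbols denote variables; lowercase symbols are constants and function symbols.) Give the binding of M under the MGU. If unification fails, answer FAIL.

times(d, zero)

Decompose plus/2: times(times(d, X1), zero) =?= times(M, X1),  plus(a, 2) =?= plus(a, 2).
Decompose times/2: times(d, X1) =?= M,  zero =?= X1.
Bind M := times(d, X1); no other remaining equation mentions M.
Bind X1 := zero; no other remaining equation mentions X1. Substituting into the earlier binding gives M := times(d, zero).
Delete trivial equation plus(a, 2) =?= plus(a, 2).
MGU = { M -> times(d, zero), X1 -> zero }, so M -> times(d, zero).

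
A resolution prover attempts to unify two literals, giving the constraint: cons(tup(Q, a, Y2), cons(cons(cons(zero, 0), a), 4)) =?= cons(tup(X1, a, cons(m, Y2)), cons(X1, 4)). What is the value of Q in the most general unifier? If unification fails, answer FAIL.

FAIL

Decompose cons/2: tup(Q, a, Y2) =?= tup(X1, a, cons(m, Y2)),  cons(cons(cons(zero, 0), a), 4) =?= cons(X1, 4).
Decompose tup/3: Q =?= X1,  a =?= a,  Y2 =?= cons(m, Y2).
Bind Q := X1; no other remaining equation mentions Q.
Delete trivial equation a =?= a.
Occurs check fails: Y2 occurs in cons(m, Y2); the equation Y2 =?= cons(m, Y2) has no finite solution.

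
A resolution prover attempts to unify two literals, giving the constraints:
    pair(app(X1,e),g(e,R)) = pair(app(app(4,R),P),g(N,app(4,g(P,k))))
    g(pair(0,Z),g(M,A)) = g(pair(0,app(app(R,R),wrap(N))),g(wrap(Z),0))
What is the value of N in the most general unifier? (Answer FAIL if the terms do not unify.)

Decompose pair/2: app(X1,e) = app(app(4,R),P),  g(e,R) = g(N,app(4,g(P,k))).
Decompose app/2: X1 = app(4,R),  e = P.
Bind X1 := app(4,R); no other remaining equation mentions X1.
Bind P := e; substituting into the one remaining equation that mentions P gives: g(e,R) = g(N,app(4,g(e,k))).
Decompose g/2: e = N,  R = app(4,g(e,k)).
Bind N := e; substituting into the one remaining equation that mentions N gives: g(pair(0,Z),g(M,A)) = g(pair(0,app(app(R,R),wrap(e))),g(wrap(Z),0)).
Bind R := app(4,g(e,k)); substituting into the remaining equation gives: g(pair(0,Z),g(M,A)) = g(pair(0,app(app(app(4,g(e,k)),app(4,g(e,k))),wrap(e))),g(wrap(Z),0)). Substituting into the earlier binding gives X1 := app(4,app(4,g(e,k))).
Decompose g/2: pair(0,Z) = pair(0,app(app(app(4,g(e,k)),app(4,g(e,k))),wrap(e))),  g(M,A) = g(wrap(Z),0).
Decompose pair/2: 0 = 0,  Z = app(app(app(4,g(e,k)),app(4,g(e,k))),wrap(e)).
Delete trivial equation 0 = 0.
Bind Z := app(app(app(4,g(e,k)),app(4,g(e,k))),wrap(e)); substituting into the remaining equation gives: g(M,A) = g(wrap(app(app(app(4,g(e,k)),app(4,g(e,k))),wrap(e))),0).
Decompose g/2: M = wrap(app(app(app(4,g(e,k)),app(4,g(e,k))),wrap(e))),  A = 0.
Bind M := wrap(app(app(app(4,g(e,k)),app(4,g(e,k))),wrap(e))); no other remaining equation mentions M.
Bind A := 0.
MGU = { X1 -> app(4,app(4,g(e,k))), P -> e, N -> e, R -> app(4,g(e,k)), Z -> app(app(app(4,g(e,k)),app(4,g(e,k))),wrap(e)), M -> wrap(app(app(app(4,g(e,k)),app(4,g(e,k))),wrap(e))), A -> 0 }, so N -> e.

e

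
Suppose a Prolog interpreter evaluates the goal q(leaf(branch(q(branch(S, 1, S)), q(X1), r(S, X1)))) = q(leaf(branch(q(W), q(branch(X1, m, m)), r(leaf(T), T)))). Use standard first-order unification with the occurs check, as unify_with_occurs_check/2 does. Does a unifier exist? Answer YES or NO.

NO

Decompose q/1: leaf(branch(q(branch(S, 1, S)), q(X1), r(S, X1))) = leaf(branch(q(W), q(branch(X1, m, m)), r(leaf(T), T))).
Decompose leaf/1: branch(q(branch(S, 1, S)), q(X1), r(S, X1)) = branch(q(W), q(branch(X1, m, m)), r(leaf(T), T)).
Decompose branch/3: q(branch(S, 1, S)) = q(W),  q(X1) = q(branch(X1, m, m)),  r(S, X1) = r(leaf(T), T).
Decompose q/1: branch(S, 1, S) = W.
Bind W := branch(S, 1, S); no other remaining equation mentions W.
Decompose q/1: X1 = branch(X1, m, m).
Occurs check fails: X1 occurs in branch(X1, m, m); the equation X1 = branch(X1, m, m) has no finite solution.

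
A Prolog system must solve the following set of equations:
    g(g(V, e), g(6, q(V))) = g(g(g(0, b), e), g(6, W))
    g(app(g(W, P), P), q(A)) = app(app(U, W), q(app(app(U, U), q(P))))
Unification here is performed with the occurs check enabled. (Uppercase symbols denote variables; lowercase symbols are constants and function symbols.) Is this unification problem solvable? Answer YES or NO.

NO

Decompose g/2: g(V, e) = g(g(0, b), e),  g(6, q(V)) = g(6, W).
Decompose g/2: V = g(0, b),  e = e.
Bind V := g(0, b); substituting into the one remaining equation that mentions V gives: g(6, q(g(0, b))) = g(6, W).
Delete trivial equation e = e.
Decompose g/2: 6 = 6,  q(g(0, b)) = W.
Delete trivial equation 6 = 6.
Bind W := q(g(0, b)); substituting into the remaining equation gives: g(app(g(q(g(0, b)), P), P), q(A)) = app(app(U, q(g(0, b))), q(app(app(U, U), q(P)))).
Clash: head symbols differ (g/2 vs app/2); no unifier exists.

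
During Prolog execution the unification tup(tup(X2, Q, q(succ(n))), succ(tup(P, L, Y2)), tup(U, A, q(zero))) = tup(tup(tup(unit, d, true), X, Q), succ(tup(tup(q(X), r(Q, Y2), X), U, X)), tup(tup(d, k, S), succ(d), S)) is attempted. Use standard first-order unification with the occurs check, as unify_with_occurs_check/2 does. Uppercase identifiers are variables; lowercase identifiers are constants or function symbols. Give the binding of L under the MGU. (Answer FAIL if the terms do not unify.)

Decompose tup/3: tup(X2, Q, q(succ(n))) = tup(tup(unit, d, true), X, Q),  succ(tup(P, L, Y2)) = succ(tup(tup(q(X), r(Q, Y2), X), U, X)),  tup(U, A, q(zero)) = tup(tup(d, k, S), succ(d), S).
Decompose tup/3: X2 = tup(unit, d, true),  Q = X,  q(succ(n)) = Q.
Bind X2 := tup(unit, d, true); no other remaining equation mentions X2.
Bind Q := X; substituting into the 2 remaining equations that mention Q gives: q(succ(n)) = X,  succ(tup(P, L, Y2)) = succ(tup(tup(q(X), r(X, Y2), X), U, X)).
Bind X := q(succ(n)); substituting into the one remaining equation that mentions X gives: succ(tup(P, L, Y2)) = succ(tup(tup(q(q(succ(n))), r(q(succ(n)), Y2), q(succ(n))), U, q(succ(n)))). Substituting into the earlier binding gives Q := q(succ(n)).
Decompose succ/1: tup(P, L, Y2) = tup(tup(q(q(succ(n))), r(q(succ(n)), Y2), q(succ(n))), U, q(succ(n))).
Decompose tup/3: P = tup(q(q(succ(n))), r(q(succ(n)), Y2), q(succ(n))),  L = U,  Y2 = q(succ(n)).
Bind P := tup(q(q(succ(n))), r(q(succ(n)), Y2), q(succ(n))); no other remaining equation mentions P.
Bind L := U; no other remaining equation mentions L.
Bind Y2 := q(succ(n)); no other remaining equation mentions Y2. Substituting into the earlier binding gives P := tup(q(q(succ(n))), r(q(succ(n)), q(succ(n))), q(succ(n))).
Decompose tup/3: U = tup(d, k, S),  A = succ(d),  q(zero) = S.
Bind U := tup(d, k, S); no other remaining equation mentions U. Substituting into the earlier binding gives L := tup(d, k, S).
Bind A := succ(d); no other remaining equation mentions A.
Bind S := q(zero). Substituting into the earlier bindings gives L := tup(d, k, q(zero)), U := tup(d, k, q(zero)).
MGU = { X2 = tup(unit, d, true), Q = q(succ(n)), X = q(succ(n)), P = tup(q(q(succ(n))), r(q(succ(n)), q(succ(n))), q(succ(n))), L = tup(d, k, q(zero)), Y2 = q(succ(n)), U = tup(d, k, q(zero)), A = succ(d), S = q(zero) }, so L = tup(d, k, q(zero)).

tup(d, k, q(zero))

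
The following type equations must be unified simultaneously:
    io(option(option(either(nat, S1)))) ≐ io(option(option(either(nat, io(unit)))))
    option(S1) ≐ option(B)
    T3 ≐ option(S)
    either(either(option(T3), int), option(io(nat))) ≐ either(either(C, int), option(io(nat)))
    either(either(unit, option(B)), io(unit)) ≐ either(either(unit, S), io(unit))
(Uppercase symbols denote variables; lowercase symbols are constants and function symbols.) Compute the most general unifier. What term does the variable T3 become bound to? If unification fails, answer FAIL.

Decompose io/1: option(option(either(nat, S1))) ≐ option(option(either(nat, io(unit)))).
Decompose option/1: option(either(nat, S1)) ≐ option(either(nat, io(unit))).
Decompose option/1: either(nat, S1) ≐ either(nat, io(unit)).
Decompose either/2: nat ≐ nat,  S1 ≐ io(unit).
Delete trivial equation nat ≐ nat.
Bind S1 := io(unit); substituting into the one remaining equation that mentions S1 gives: option(io(unit)) ≐ option(B).
Decompose option/1: io(unit) ≐ B.
Bind B := io(unit); substituting into the one remaining equation that mentions B gives: either(either(unit, option(io(unit))), io(unit)) ≐ either(either(unit, S), io(unit)).
Bind T3 := option(S); substituting into the one remaining equation that mentions T3 gives: either(either(option(option(S)), int), option(io(nat))) ≐ either(either(C, int), option(io(nat))).
Decompose either/2: either(option(option(S)), int) ≐ either(C, int),  option(io(nat)) ≐ option(io(nat)).
Decompose either/2: option(option(S)) ≐ C,  int ≐ int.
Bind C := option(option(S)); no other remaining equation mentions C.
Delete trivial equation int ≐ int.
Delete trivial equation option(io(nat)) ≐ option(io(nat)).
Decompose either/2: either(unit, option(io(unit))) ≐ either(unit, S),  io(unit) ≐ io(unit).
Decompose either/2: unit ≐ unit,  option(io(unit)) ≐ S.
Delete trivial equation unit ≐ unit.
Bind S := option(io(unit)); no other remaining equation mentions S. Substituting into the earlier bindings gives T3 := option(option(io(unit))), C := option(option(option(io(unit)))).
Delete trivial equation io(unit) ≐ io(unit).
MGU = { S1 -> io(unit), B -> io(unit), T3 -> option(option(io(unit))), C -> option(option(option(io(unit)))), S -> option(io(unit)) }, so T3 -> option(option(io(unit))).

option(option(io(unit)))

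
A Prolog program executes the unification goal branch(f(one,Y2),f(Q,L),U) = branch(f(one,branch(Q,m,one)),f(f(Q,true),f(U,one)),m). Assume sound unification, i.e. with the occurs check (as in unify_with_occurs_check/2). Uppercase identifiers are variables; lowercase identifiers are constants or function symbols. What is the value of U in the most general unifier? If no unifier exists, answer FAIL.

FAIL

Decompose branch/3: f(one,Y2) = f(one,branch(Q,m,one)),  f(Q,L) = f(f(Q,true),f(U,one)),  U = m.
Decompose f/2: one = one,  Y2 = branch(Q,m,one).
Delete trivial equation one = one.
Bind Y2 := branch(Q,m,one); no other remaining equation mentions Y2.
Decompose f/2: Q = f(Q,true),  L = f(U,one).
Occurs check fails: Q occurs in f(Q,true); the equation Q = f(Q,true) has no finite solution.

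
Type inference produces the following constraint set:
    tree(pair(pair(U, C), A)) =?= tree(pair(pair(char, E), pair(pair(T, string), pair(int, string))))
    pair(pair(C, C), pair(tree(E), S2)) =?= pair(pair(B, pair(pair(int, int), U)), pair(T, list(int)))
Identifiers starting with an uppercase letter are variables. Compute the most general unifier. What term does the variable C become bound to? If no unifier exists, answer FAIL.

Decompose tree/1: pair(pair(U, C), A) =?= pair(pair(char, E), pair(pair(T, string), pair(int, string))).
Decompose pair/2: pair(U, C) =?= pair(char, E),  A =?= pair(pair(T, string), pair(int, string)).
Decompose pair/2: U =?= char,  C =?= E.
Bind U := char; substituting into the one remaining equation that mentions U gives: pair(pair(C, C), pair(tree(E), S2)) =?= pair(pair(B, pair(pair(int, int), char)), pair(T, list(int))).
Bind C := E; substituting into the one remaining equation that mentions C gives: pair(pair(E, E), pair(tree(E), S2)) =?= pair(pair(B, pair(pair(int, int), char)), pair(T, list(int))).
Bind A := pair(pair(T, string), pair(int, string)); no other remaining equation mentions A.
Decompose pair/2: pair(E, E) =?= pair(B, pair(pair(int, int), char)),  pair(tree(E), S2) =?= pair(T, list(int)).
Decompose pair/2: E =?= B,  E =?= pair(pair(int, int), char).
Bind E := B; substituting into the remaining equations gives: B =?= pair(pair(int, int), char),  pair(tree(B), S2) =?= pair(T, list(int)). Substituting into the earlier binding gives C := B.
Bind B := pair(pair(int, int), char); substituting into the remaining equation gives: pair(tree(pair(pair(int, int), char)), S2) =?= pair(T, list(int)). Substituting into the earlier bindings gives C := pair(pair(int, int), char), E := pair(pair(int, int), char).
Decompose pair/2: tree(pair(pair(int, int), char)) =?= T,  S2 =?= list(int).
Bind T := tree(pair(pair(int, int), char)); no other remaining equation mentions T. Substituting into the earlier binding gives A := pair(pair(tree(pair(pair(int, int), char)), string), pair(int, string)).
Bind S2 := list(int).
MGU = { U ↦ char, C ↦ pair(pair(int, int), char), A ↦ pair(pair(tree(pair(pair(int, int), char)), string), pair(int, string)), E ↦ pair(pair(int, int), char), B ↦ pair(pair(int, int), char), T ↦ tree(pair(pair(int, int), char)), S2 ↦ list(int) }, so C ↦ pair(pair(int, int), char).

pair(pair(int, int), char)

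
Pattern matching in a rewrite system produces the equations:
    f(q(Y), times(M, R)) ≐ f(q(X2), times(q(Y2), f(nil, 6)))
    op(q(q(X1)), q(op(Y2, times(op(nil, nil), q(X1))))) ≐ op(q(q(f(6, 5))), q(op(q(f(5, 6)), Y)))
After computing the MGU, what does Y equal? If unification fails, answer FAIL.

Decompose f/2: q(Y) ≐ q(X2),  times(M, R) ≐ times(q(Y2), f(nil, 6)).
Decompose q/1: Y ≐ X2.
Bind Y := X2; substituting into the one remaining equation that mentions Y gives: op(q(q(X1)), q(op(Y2, times(op(nil, nil), q(X1))))) ≐ op(q(q(f(6, 5))), q(op(q(f(5, 6)), X2))).
Decompose times/2: M ≐ q(Y2),  R ≐ f(nil, 6).
Bind M := q(Y2); no other remaining equation mentions M.
Bind R := f(nil, 6); no other remaining equation mentions R.
Decompose op/2: q(q(X1)) ≐ q(q(f(6, 5))),  q(op(Y2, times(op(nil, nil), q(X1)))) ≐ q(op(q(f(5, 6)), X2)).
Decompose q/1: q(X1) ≐ q(f(6, 5)).
Decompose q/1: X1 ≐ f(6, 5).
Bind X1 := f(6, 5); substituting into the remaining equation gives: q(op(Y2, times(op(nil, nil), q(f(6, 5))))) ≐ q(op(q(f(5, 6)), X2)).
Decompose q/1: op(Y2, times(op(nil, nil), q(f(6, 5)))) ≐ op(q(f(5, 6)), X2).
Decompose op/2: Y2 ≐ q(f(5, 6)),  times(op(nil, nil), q(f(6, 5))) ≐ X2.
Bind Y2 := q(f(5, 6)); no other remaining equation mentions Y2. Substituting into the earlier binding gives M := q(q(f(5, 6))).
Bind X2 := times(op(nil, nil), q(f(6, 5))). Substituting into the earlier binding gives Y := times(op(nil, nil), q(f(6, 5))).
MGU = { Y := times(op(nil, nil), q(f(6, 5))), M := q(q(f(5, 6))), R := f(nil, 6), X1 := f(6, 5), Y2 := q(f(5, 6)), X2 := times(op(nil, nil), q(f(6, 5))) }, so Y := times(op(nil, nil), q(f(6, 5))).

times(op(nil, nil), q(f(6, 5)))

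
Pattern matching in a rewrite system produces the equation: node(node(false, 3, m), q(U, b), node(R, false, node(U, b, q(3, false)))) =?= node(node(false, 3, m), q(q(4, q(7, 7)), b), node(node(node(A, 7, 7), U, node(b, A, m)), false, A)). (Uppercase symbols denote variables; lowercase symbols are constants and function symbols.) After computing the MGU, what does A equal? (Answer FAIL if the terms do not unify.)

node(q(4, q(7, 7)), b, q(3, false))

Decompose node/3: node(false, 3, m) =?= node(false, 3, m),  q(U, b) =?= q(q(4, q(7, 7)), b),  node(R, false, node(U, b, q(3, false))) =?= node(node(node(A, 7, 7), U, node(b, A, m)), false, A).
Delete trivial equation node(false, 3, m) =?= node(false, 3, m).
Decompose q/2: U =?= q(4, q(7, 7)),  b =?= b.
Bind U := q(4, q(7, 7)); substituting into the one remaining equation that mentions U gives: node(R, false, node(q(4, q(7, 7)), b, q(3, false))) =?= node(node(node(A, 7, 7), q(4, q(7, 7)), node(b, A, m)), false, A).
Delete trivial equation b =?= b.
Decompose node/3: R =?= node(node(A, 7, 7), q(4, q(7, 7)), node(b, A, m)),  false =?= false,  node(q(4, q(7, 7)), b, q(3, false)) =?= A.
Bind R := node(node(A, 7, 7), q(4, q(7, 7)), node(b, A, m)); no other remaining equation mentions R.
Delete trivial equation false =?= false.
Bind A := node(q(4, q(7, 7)), b, q(3, false)). Substituting into the earlier binding gives R := node(node(node(q(4, q(7, 7)), b, q(3, false)), 7, 7), q(4, q(7, 7)), node(b, node(q(4, q(7, 7)), b, q(3, false)), m)).
MGU = { U ↦ q(4, q(7, 7)), R ↦ node(node(node(q(4, q(7, 7)), b, q(3, false)), 7, 7), q(4, q(7, 7)), node(b, node(q(4, q(7, 7)), b, q(3, false)), m)), A ↦ node(q(4, q(7, 7)), b, q(3, false)) }, so A ↦ node(q(4, q(7, 7)), b, q(3, false)).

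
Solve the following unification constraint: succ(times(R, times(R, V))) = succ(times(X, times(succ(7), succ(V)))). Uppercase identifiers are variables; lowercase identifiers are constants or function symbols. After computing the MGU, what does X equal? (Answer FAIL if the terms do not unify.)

FAIL

Decompose succ/1: times(R, times(R, V)) = times(X, times(succ(7), succ(V))).
Decompose times/2: R = X,  times(R, V) = times(succ(7), succ(V)).
Bind R := X; substituting into the remaining equation gives: times(X, V) = times(succ(7), succ(V)).
Decompose times/2: X = succ(7),  V = succ(V).
Bind X := succ(7); no other remaining equation mentions X. Substituting into the earlier binding gives R := succ(7).
Occurs check fails: V occurs in succ(V); the equation V = succ(V) has no finite solution.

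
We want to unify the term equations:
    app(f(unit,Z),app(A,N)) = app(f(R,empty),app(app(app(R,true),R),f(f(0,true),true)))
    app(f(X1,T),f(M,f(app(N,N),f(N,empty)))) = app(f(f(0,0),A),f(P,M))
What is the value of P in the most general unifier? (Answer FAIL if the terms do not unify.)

f(app(f(f(0,true),true),f(f(0,true),true)),f(f(f(0,true),true),empty))

Decompose app/2: f(unit,Z) = f(R,empty),  app(A,N) = app(app(app(R,true),R),f(f(0,true),true)).
Decompose f/2: unit = R,  Z = empty.
Bind R := unit; substituting into the one remaining equation that mentions R gives: app(A,N) = app(app(app(unit,true),unit),f(f(0,true),true)).
Bind Z := empty; no other remaining equation mentions Z.
Decompose app/2: A = app(app(unit,true),unit),  N = f(f(0,true),true).
Bind A := app(app(unit,true),unit); substituting into the one remaining equation that mentions A gives: app(f(X1,T),f(M,f(app(N,N),f(N,empty)))) = app(f(f(0,0),app(app(unit,true),unit)),f(P,M)).
Bind N := f(f(0,true),true); substituting into the remaining equation gives: app(f(X1,T),f(M,f(app(f(f(0,true),true),f(f(0,true),true)),f(f(f(0,true),true),empty)))) = app(f(f(0,0),app(app(unit,true),unit)),f(P,M)).
Decompose app/2: f(X1,T) = f(f(0,0),app(app(unit,true),unit)),  f(M,f(app(f(f(0,true),true),f(f(0,true),true)),f(f(f(0,true),true),empty))) = f(P,M).
Decompose f/2: X1 = f(0,0),  T = app(app(unit,true),unit).
Bind X1 := f(0,0); no other remaining equation mentions X1.
Bind T := app(app(unit,true),unit); no other remaining equation mentions T.
Decompose f/2: M = P,  f(app(f(f(0,true),true),f(f(0,true),true)),f(f(f(0,true),true),empty)) = M.
Bind M := P; substituting into the remaining equation gives: f(app(f(f(0,true),true),f(f(0,true),true)),f(f(f(0,true),true),empty)) = P.
Bind P := f(app(f(f(0,true),true),f(f(0,true),true)),f(f(f(0,true),true),empty)). Substituting into the earlier binding gives M := f(app(f(f(0,true),true),f(f(0,true),true)),f(f(f(0,true),true),empty)).
MGU = { R := unit, Z := empty, A := app(app(unit,true),unit), N := f(f(0,true),true), X1 := f(0,0), T := app(app(unit,true),unit), M := f(app(f(f(0,true),true),f(f(0,true),true)),f(f(f(0,true),true),empty)), P := f(app(f(f(0,true),true),f(f(0,true),true)),f(f(f(0,true),true),empty)) }, so P := f(app(f(f(0,true),true),f(f(0,true),true)),f(f(f(0,true),true),empty)).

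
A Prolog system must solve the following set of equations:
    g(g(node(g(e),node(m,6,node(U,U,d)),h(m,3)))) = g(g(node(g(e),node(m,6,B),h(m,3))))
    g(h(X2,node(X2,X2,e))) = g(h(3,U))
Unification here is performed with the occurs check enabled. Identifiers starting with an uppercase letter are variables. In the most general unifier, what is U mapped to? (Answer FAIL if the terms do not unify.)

node(3,3,e)

Decompose g/1: g(node(g(e),node(m,6,node(U,U,d)),h(m,3))) = g(node(g(e),node(m,6,B),h(m,3))).
Decompose g/1: node(g(e),node(m,6,node(U,U,d)),h(m,3)) = node(g(e),node(m,6,B),h(m,3)).
Decompose node/3: g(e) = g(e),  node(m,6,node(U,U,d)) = node(m,6,B),  h(m,3) = h(m,3).
Delete trivial equation g(e) = g(e).
Decompose node/3: m = m,  6 = 6,  node(U,U,d) = B.
Delete trivial equation m = m.
Delete trivial equation 6 = 6.
Bind B := node(U,U,d); no other remaining equation mentions B.
Delete trivial equation h(m,3) = h(m,3).
Decompose g/1: h(X2,node(X2,X2,e)) = h(3,U).
Decompose h/2: X2 = 3,  node(X2,X2,e) = U.
Bind X2 := 3; substituting into the remaining equation gives: node(3,3,e) = U.
Bind U := node(3,3,e). Substituting into the earlier binding gives B := node(node(3,3,e),node(3,3,e),d).
MGU = { B ↦ node(node(3,3,e),node(3,3,e),d), X2 ↦ 3, U ↦ node(3,3,e) }, so U ↦ node(3,3,e).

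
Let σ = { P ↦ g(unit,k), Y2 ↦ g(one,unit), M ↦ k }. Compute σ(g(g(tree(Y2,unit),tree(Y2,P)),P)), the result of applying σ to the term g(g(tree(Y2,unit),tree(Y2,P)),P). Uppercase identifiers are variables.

g(g(tree(g(one,unit),unit),tree(g(one,unit),g(unit,k))),g(unit,k))

Replace each occurrence of P with g(unit,k).
Replace each occurrence of Y2 with g(one,unit).
Result: g(g(tree(g(one,unit),unit),tree(g(one,unit),g(unit,k))),g(unit,k)).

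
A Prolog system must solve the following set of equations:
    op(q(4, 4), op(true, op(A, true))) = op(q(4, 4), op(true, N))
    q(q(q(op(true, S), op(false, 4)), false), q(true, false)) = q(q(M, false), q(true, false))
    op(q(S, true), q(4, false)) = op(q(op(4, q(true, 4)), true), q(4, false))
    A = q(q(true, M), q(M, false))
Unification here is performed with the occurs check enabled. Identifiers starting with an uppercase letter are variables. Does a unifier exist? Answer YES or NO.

Decompose op/2: q(4, 4) = q(4, 4),  op(true, op(A, true)) = op(true, N).
Delete trivial equation q(4, 4) = q(4, 4).
Decompose op/2: true = true,  op(A, true) = N.
Delete trivial equation true = true.
Bind N := op(A, true); no other remaining equation mentions N.
Decompose q/2: q(q(op(true, S), op(false, 4)), false) = q(M, false),  q(true, false) = q(true, false).
Decompose q/2: q(op(true, S), op(false, 4)) = M,  false = false.
Bind M := q(op(true, S), op(false, 4)); substituting into the one remaining equation that mentions M gives: A = q(q(true, q(op(true, S), op(false, 4))), q(q(op(true, S), op(false, 4)), false)).
Delete trivial equation false = false.
Delete trivial equation q(true, false) = q(true, false).
Decompose op/2: q(S, true) = q(op(4, q(true, 4)), true),  q(4, false) = q(4, false).
Decompose q/2: S = op(4, q(true, 4)),  true = true.
Bind S := op(4, q(true, 4)); substituting into the one remaining equation that mentions S gives: A = q(q(true, q(op(true, op(4, q(true, 4))), op(false, 4))), q(q(op(true, op(4, q(true, 4))), op(false, 4)), false)). Substituting into the earlier binding gives M := q(op(true, op(4, q(true, 4))), op(false, 4)).
Delete trivial equation true = true.
Delete trivial equation q(4, false) = q(4, false).
Bind A := q(q(true, q(op(true, op(4, q(true, 4))), op(false, 4))), q(q(op(true, op(4, q(true, 4))), op(false, 4)), false)). Substituting into the earlier binding gives N := op(q(q(true, q(op(true, op(4, q(true, 4))), op(false, 4))), q(q(op(true, op(4, q(true, 4))), op(false, 4)), false)), true).
No equations remain and no clash or occurs-check failure arose, so a unifier exists.

YES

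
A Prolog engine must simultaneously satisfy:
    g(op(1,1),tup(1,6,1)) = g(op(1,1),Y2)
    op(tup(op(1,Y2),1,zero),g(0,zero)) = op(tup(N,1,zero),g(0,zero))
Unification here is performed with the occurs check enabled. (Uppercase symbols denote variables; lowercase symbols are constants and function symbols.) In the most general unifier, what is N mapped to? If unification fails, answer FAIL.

Decompose g/2: op(1,1) = op(1,1),  tup(1,6,1) = Y2.
Delete trivial equation op(1,1) = op(1,1).
Bind Y2 := tup(1,6,1); substituting into the remaining equation gives: op(tup(op(1,tup(1,6,1)),1,zero),g(0,zero)) = op(tup(N,1,zero),g(0,zero)).
Decompose op/2: tup(op(1,tup(1,6,1)),1,zero) = tup(N,1,zero),  g(0,zero) = g(0,zero).
Decompose tup/3: op(1,tup(1,6,1)) = N,  1 = 1,  zero = zero.
Bind N := op(1,tup(1,6,1)); no other remaining equation mentions N.
Delete trivial equation 1 = 1.
Delete trivial equation zero = zero.
Delete trivial equation g(0,zero) = g(0,zero).
MGU = { Y2 = tup(1,6,1), N = op(1,tup(1,6,1)) }, so N = op(1,tup(1,6,1)).

op(1,tup(1,6,1))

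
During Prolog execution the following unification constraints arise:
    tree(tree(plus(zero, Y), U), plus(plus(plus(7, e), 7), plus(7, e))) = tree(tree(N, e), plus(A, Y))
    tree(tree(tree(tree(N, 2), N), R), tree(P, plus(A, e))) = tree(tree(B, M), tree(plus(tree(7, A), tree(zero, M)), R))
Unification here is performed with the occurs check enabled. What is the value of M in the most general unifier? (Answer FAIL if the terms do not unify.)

plus(plus(plus(7, e), 7), e)

Decompose tree/2: tree(plus(zero, Y), U) = tree(N, e),  plus(plus(plus(7, e), 7), plus(7, e)) = plus(A, Y).
Decompose tree/2: plus(zero, Y) = N,  U = e.
Bind N := plus(zero, Y); substituting into the one remaining equation that mentions N gives: tree(tree(tree(tree(plus(zero, Y), 2), plus(zero, Y)), R), tree(P, plus(A, e))) = tree(tree(B, M), tree(plus(tree(7, A), tree(zero, M)), R)).
Bind U := e; no other remaining equation mentions U.
Decompose plus/2: plus(plus(7, e), 7) = A,  plus(7, e) = Y.
Bind A := plus(plus(7, e), 7); substituting into the one remaining equation that mentions A gives: tree(tree(tree(tree(plus(zero, Y), 2), plus(zero, Y)), R), tree(P, plus(plus(plus(7, e), 7), e))) = tree(tree(B, M), tree(plus(tree(7, plus(plus(7, e), 7)), tree(zero, M)), R)).
Bind Y := plus(7, e); substituting into the remaining equation gives: tree(tree(tree(tree(plus(zero, plus(7, e)), 2), plus(zero, plus(7, e))), R), tree(P, plus(plus(plus(7, e), 7), e))) = tree(tree(B, M), tree(plus(tree(7, plus(plus(7, e), 7)), tree(zero, M)), R)). Substituting into the earlier binding gives N := plus(zero, plus(7, e)).
Decompose tree/2: tree(tree(tree(plus(zero, plus(7, e)), 2), plus(zero, plus(7, e))), R) = tree(B, M),  tree(P, plus(plus(plus(7, e), 7), e)) = tree(plus(tree(7, plus(plus(7, e), 7)), tree(zero, M)), R).
Decompose tree/2: tree(tree(plus(zero, plus(7, e)), 2), plus(zero, plus(7, e))) = B,  R = M.
Bind B := tree(tree(plus(zero, plus(7, e)), 2), plus(zero, plus(7, e))); no other remaining equation mentions B.
Bind R := M; substituting into the remaining equation gives: tree(P, plus(plus(plus(7, e), 7), e)) = tree(plus(tree(7, plus(plus(7, e), 7)), tree(zero, M)), M).
Decompose tree/2: P = plus(tree(7, plus(plus(7, e), 7)), tree(zero, M)),  plus(plus(plus(7, e), 7), e) = M.
Bind P := plus(tree(7, plus(plus(7, e), 7)), tree(zero, M)); no other remaining equation mentions P.
Bind M := plus(plus(plus(7, e), 7), e). Substituting into the earlier bindings gives R := plus(plus(plus(7, e), 7), e), P := plus(tree(7, plus(plus(7, e), 7)), tree(zero, plus(plus(plus(7, e), 7), e))).
MGU = { N = plus(zero, plus(7, e)), U = e, A = plus(plus(7, e), 7), Y = plus(7, e), B = tree(tree(plus(zero, plus(7, e)), 2), plus(zero, plus(7, e))), R = plus(plus(plus(7, e), 7), e), P = plus(tree(7, plus(plus(7, e), 7)), tree(zero, plus(plus(plus(7, e), 7), e))), M = plus(plus(plus(7, e), 7), e) }, so M = plus(plus(plus(7, e), 7), e).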